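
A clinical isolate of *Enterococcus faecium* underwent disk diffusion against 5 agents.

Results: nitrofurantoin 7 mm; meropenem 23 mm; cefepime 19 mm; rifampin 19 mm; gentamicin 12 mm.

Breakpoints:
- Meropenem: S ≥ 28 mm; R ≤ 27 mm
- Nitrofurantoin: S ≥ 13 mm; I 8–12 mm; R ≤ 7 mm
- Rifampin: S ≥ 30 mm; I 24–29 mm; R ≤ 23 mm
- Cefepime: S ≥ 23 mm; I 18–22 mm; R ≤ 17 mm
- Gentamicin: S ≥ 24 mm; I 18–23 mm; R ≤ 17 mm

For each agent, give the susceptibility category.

Nitrofurantoin 7 mm: ≤ 7 mm ⇒ R
Meropenem 23 mm: ≤ 27 mm ⇒ R
Cefepime 19 mm: in 18–22 mm ⇒ I
Rifampin: 19 mm is ≤ 23 mm — Resistant
Gentamicin: 12 mm is ≤ 17 mm ⇒ R

R, R, I, R, R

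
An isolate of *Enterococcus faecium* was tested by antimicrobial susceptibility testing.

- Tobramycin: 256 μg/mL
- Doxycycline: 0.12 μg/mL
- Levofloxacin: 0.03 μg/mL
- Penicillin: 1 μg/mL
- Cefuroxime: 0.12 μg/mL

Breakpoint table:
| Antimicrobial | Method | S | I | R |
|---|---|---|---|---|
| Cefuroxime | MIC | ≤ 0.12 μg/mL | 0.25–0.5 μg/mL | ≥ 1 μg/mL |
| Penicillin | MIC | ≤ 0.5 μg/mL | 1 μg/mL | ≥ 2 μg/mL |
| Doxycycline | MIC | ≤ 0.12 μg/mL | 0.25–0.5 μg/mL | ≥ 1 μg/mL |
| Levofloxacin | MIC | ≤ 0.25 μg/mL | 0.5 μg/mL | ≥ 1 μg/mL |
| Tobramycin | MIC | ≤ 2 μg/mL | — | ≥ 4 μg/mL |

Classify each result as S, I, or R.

Tobramycin: 256 μg/mL is ≥ 4 μg/mL ⇒ resistant
Doxycycline (0.12 μg/mL) ≤ 0.12 μg/mL ⇒ S
Levofloxacin 0.03 μg/mL: ≤ 0.25 μg/mL ⇒ Susceptible
Penicillin: 1 μg/mL is = 1 μg/mL — intermediate
Cefuroxime: 0.12 μg/mL is ≤ 0.12 μg/mL → susceptible

R, S, S, I, S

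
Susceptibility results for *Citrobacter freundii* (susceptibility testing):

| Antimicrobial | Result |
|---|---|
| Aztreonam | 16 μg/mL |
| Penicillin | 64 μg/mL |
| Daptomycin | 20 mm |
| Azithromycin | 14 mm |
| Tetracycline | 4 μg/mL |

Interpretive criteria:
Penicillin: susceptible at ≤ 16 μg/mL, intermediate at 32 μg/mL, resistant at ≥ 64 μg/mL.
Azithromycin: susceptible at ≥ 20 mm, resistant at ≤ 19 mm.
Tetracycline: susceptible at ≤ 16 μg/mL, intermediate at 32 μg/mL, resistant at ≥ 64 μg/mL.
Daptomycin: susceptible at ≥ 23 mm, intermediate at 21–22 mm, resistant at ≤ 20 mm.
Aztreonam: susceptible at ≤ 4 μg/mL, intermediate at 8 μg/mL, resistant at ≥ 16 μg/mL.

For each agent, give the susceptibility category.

Aztreonam: 16 μg/mL is ≥ 16 μg/mL ⇒ R
Penicillin 64 μg/mL: ≥ 64 μg/mL ⇒ Resistant
Daptomycin 20 mm: ≤ 20 mm → Resistant
Azithromycin 14 mm: ≤ 19 mm ⇒ resistant
Tetracycline: 4 μg/mL is ≤ 16 μg/mL ⇒ S

R, R, R, R, S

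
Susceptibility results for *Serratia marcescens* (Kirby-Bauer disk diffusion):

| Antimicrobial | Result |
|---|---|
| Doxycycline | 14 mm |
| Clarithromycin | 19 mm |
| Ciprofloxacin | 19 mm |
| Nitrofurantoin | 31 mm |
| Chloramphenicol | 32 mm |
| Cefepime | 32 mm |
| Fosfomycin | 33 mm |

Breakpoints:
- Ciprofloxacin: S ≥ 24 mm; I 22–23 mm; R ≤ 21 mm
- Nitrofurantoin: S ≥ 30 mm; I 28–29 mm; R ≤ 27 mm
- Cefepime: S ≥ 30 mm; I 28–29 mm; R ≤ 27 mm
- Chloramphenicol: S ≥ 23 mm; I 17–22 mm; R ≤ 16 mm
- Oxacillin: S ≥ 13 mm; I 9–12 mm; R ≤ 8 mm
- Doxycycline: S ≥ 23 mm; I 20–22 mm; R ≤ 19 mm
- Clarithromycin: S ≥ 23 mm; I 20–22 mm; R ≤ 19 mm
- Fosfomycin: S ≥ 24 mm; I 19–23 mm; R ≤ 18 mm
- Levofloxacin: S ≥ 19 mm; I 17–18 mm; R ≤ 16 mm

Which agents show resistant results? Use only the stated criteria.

doxycycline, clarithromycin, ciprofloxacin

Doxycycline (14 mm) ≤ 19 mm → Resistant
Clarithromycin (19 mm) ≤ 19 mm — resistant
Ciprofloxacin: 19 mm is ≤ 21 mm → R
Nitrofurantoin: 31 mm is ≥ 30 mm → S
Chloramphenicol 32 mm: ≥ 23 mm ⇒ S
Cefepime (32 mm) ≥ 30 mm ⇒ susceptible
Fosfomycin: 33 mm is ≥ 24 mm → susceptible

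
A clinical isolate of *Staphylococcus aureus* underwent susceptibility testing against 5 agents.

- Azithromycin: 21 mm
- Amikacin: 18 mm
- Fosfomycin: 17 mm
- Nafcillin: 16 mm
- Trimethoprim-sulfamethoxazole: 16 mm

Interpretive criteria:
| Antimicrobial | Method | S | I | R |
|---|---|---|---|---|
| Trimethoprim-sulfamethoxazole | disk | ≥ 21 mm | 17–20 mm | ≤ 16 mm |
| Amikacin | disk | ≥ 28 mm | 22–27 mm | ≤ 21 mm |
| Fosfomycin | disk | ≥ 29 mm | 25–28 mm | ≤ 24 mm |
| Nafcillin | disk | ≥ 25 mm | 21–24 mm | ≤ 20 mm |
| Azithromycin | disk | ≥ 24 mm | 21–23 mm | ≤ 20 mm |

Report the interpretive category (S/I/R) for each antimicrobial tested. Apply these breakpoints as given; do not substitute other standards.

Azithromycin 21 mm: in 21–23 mm — I
Amikacin (18 mm) ≤ 21 mm → resistant
Fosfomycin 17 mm: ≤ 24 mm → resistant
Nafcillin 16 mm: ≤ 20 mm → Resistant
Trimethoprim-sulfamethoxazole (16 mm) ≤ 16 mm → R

I, R, R, R, R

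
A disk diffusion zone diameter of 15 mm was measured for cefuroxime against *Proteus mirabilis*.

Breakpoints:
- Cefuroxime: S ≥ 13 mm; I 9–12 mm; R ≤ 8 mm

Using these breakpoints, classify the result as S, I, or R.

Susceptible

Cefuroxime: 15 mm is ≥ 13 mm → S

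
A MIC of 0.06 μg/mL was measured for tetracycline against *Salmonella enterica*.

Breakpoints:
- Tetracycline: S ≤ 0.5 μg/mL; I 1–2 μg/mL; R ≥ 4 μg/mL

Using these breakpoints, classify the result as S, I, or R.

Susceptible

Tetracycline: 0.06 μg/mL is ≤ 0.5 μg/mL — S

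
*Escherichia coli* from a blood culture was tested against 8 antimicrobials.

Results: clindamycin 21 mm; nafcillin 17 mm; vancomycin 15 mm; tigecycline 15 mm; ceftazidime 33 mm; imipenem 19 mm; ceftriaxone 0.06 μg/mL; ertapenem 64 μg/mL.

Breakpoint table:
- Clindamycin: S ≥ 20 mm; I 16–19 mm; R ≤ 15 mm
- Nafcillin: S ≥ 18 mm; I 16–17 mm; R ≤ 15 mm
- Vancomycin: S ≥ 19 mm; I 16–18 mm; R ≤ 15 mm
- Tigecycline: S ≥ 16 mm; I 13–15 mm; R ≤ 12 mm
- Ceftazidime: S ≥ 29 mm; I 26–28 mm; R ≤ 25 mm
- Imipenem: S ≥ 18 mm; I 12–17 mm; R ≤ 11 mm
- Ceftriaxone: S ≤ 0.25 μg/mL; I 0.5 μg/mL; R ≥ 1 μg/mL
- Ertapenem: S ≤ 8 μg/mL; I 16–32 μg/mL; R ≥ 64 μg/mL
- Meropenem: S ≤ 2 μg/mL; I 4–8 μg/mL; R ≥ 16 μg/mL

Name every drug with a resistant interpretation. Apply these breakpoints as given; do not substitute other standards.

Clindamycin (21 mm) ≥ 20 mm — S
Nafcillin: 17 mm is in 16–17 mm ⇒ intermediate
Vancomycin 15 mm: ≤ 15 mm — Resistant
Tigecycline 15 mm: in 13–15 mm ⇒ Intermediate
Ceftazidime 33 mm: ≥ 29 mm — S
Imipenem 19 mm: ≥ 18 mm → Susceptible
Ceftriaxone (0.06 μg/mL) ≤ 0.25 μg/mL — susceptible
Ertapenem: 64 μg/mL is ≥ 64 μg/mL ⇒ Resistant

vancomycin, ertapenem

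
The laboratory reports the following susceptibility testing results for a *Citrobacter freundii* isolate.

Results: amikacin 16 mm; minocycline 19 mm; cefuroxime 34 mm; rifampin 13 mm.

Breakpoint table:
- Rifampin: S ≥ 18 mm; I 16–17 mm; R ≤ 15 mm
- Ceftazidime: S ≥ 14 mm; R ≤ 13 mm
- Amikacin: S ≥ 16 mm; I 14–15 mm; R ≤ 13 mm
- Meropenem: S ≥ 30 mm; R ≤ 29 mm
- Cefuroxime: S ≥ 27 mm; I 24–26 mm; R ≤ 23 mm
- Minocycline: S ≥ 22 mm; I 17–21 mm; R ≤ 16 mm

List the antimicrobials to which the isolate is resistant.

rifampin

Amikacin: 16 mm is ≥ 16 mm ⇒ S
Minocycline 19 mm: in 17–21 mm ⇒ intermediate
Cefuroxime: 34 mm is ≥ 27 mm → S
Rifampin: 13 mm is ≤ 15 mm — resistant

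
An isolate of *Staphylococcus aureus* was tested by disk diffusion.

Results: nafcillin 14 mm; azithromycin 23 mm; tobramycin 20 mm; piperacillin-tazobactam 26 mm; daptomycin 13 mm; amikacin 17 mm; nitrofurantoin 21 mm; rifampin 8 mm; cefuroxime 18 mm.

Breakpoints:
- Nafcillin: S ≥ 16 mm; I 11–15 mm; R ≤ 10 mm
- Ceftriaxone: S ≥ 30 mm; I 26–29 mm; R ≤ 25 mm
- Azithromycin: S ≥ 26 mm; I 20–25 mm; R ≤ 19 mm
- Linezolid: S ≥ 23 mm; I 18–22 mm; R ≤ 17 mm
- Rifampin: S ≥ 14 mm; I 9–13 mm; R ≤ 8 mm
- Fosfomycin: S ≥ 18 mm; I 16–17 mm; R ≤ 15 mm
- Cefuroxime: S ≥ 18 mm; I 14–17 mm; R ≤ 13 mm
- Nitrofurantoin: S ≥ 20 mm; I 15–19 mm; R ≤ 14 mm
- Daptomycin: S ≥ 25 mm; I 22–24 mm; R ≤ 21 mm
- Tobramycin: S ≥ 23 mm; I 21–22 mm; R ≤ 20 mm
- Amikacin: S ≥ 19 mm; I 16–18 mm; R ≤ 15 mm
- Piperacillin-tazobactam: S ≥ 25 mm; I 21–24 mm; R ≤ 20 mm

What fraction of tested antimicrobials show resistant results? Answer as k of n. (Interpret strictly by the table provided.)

3 of 9

Nafcillin: 14 mm is in 11–15 mm → Intermediate
Azithromycin (23 mm) in 20–25 mm → intermediate
Tobramycin 20 mm: ≤ 20 mm → R
Piperacillin-tazobactam (26 mm) ≥ 25 mm ⇒ S
Daptomycin 13 mm: ≤ 21 mm → resistant
Amikacin: 17 mm is in 16–18 mm ⇒ I
Nitrofurantoin 21 mm: ≥ 20 mm → susceptible
Rifampin 8 mm: ≤ 8 mm — resistant
Cefuroxime 18 mm: ≥ 18 mm — susceptible
Resistant: 3/9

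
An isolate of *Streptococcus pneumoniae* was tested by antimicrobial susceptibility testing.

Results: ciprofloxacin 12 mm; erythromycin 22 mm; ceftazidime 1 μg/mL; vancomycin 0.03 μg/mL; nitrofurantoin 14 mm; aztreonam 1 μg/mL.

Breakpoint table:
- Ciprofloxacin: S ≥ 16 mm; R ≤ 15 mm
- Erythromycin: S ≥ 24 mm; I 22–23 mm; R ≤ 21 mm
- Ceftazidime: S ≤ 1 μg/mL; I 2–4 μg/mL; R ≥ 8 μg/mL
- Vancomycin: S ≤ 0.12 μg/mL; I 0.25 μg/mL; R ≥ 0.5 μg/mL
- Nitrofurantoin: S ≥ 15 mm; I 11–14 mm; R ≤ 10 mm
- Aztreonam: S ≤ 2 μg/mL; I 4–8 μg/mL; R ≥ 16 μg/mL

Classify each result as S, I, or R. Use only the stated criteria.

R, I, S, S, I, S

Ciprofloxacin 12 mm: ≤ 15 mm — R
Erythromycin 22 mm: in 22–23 mm → intermediate
Ceftazidime: 1 μg/mL is ≤ 1 μg/mL ⇒ Susceptible
Vancomycin: 0.03 μg/mL is ≤ 0.12 μg/mL ⇒ Susceptible
Nitrofurantoin (14 mm) in 11–14 mm ⇒ intermediate
Aztreonam (1 μg/mL) ≤ 2 μg/mL → Susceptible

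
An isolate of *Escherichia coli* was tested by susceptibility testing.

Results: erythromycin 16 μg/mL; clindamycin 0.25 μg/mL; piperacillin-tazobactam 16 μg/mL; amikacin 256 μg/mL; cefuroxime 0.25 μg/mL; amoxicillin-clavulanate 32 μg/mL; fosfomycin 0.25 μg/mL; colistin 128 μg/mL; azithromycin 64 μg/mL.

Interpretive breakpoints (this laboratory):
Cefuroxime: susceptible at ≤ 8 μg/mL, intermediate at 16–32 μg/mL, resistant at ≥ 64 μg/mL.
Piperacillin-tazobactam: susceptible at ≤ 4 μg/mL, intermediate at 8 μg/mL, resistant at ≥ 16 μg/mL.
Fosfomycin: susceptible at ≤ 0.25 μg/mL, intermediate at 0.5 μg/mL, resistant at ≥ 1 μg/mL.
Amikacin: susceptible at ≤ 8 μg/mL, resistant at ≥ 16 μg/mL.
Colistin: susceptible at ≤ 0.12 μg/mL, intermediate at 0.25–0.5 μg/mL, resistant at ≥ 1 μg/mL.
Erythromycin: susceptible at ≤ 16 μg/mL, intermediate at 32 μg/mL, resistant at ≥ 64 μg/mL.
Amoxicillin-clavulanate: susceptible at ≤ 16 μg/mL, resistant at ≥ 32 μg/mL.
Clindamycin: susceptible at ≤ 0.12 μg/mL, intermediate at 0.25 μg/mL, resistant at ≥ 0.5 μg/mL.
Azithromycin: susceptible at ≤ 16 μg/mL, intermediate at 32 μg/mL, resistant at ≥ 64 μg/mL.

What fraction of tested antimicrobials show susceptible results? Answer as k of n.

Erythromycin (16 μg/mL) ≤ 16 μg/mL ⇒ Susceptible
Clindamycin (0.25 μg/mL) = 0.25 μg/mL ⇒ intermediate
Piperacillin-tazobactam 16 μg/mL: ≥ 16 μg/mL → Resistant
Amikacin: 256 μg/mL is ≥ 16 μg/mL → Resistant
Cefuroxime 0.25 μg/mL: ≤ 8 μg/mL ⇒ susceptible
Amoxicillin-clavulanate: 32 μg/mL is ≥ 32 μg/mL — R
Fosfomycin 0.25 μg/mL: ≤ 0.25 μg/mL — susceptible
Colistin (128 μg/mL) ≥ 1 μg/mL ⇒ resistant
Azithromycin 64 μg/mL: ≥ 64 μg/mL — resistant
Susceptible: 3/9

3 of 9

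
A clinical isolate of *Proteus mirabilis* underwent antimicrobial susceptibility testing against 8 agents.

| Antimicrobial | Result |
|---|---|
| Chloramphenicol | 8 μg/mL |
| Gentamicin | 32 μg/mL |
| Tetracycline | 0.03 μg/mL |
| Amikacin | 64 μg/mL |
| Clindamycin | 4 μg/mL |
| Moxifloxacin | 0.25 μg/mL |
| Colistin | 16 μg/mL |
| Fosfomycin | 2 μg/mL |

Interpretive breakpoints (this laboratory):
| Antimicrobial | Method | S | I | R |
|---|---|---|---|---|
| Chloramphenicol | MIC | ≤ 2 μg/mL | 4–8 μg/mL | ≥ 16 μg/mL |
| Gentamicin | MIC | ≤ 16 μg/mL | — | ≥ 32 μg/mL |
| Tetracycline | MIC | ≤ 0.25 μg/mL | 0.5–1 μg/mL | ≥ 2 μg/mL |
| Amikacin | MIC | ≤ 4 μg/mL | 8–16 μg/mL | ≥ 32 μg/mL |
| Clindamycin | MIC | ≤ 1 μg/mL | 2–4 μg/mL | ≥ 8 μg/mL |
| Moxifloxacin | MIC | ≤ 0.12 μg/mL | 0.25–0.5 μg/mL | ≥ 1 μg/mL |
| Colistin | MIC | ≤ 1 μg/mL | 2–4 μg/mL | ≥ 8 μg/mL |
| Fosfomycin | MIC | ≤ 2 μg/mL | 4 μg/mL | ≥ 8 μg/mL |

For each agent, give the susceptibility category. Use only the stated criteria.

I, R, S, R, I, I, R, S

Chloramphenicol (8 μg/mL) in 4–8 μg/mL → Intermediate
Gentamicin (32 μg/mL) ≥ 32 μg/mL ⇒ Resistant
Tetracycline (0.03 μg/mL) ≤ 0.25 μg/mL — Susceptible
Amikacin: 64 μg/mL is ≥ 32 μg/mL ⇒ Resistant
Clindamycin 4 μg/mL: in 2–4 μg/mL ⇒ Intermediate
Moxifloxacin (0.25 μg/mL) in 0.25–0.5 μg/mL — I
Colistin 16 μg/mL: ≥ 8 μg/mL → R
Fosfomycin (2 μg/mL) ≤ 2 μg/mL → S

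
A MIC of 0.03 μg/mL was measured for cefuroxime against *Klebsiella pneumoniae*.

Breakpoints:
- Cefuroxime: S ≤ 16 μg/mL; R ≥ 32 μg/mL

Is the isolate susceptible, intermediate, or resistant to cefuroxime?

Susceptible

Cefuroxime (0.03 μg/mL) ≤ 16 μg/mL ⇒ susceptible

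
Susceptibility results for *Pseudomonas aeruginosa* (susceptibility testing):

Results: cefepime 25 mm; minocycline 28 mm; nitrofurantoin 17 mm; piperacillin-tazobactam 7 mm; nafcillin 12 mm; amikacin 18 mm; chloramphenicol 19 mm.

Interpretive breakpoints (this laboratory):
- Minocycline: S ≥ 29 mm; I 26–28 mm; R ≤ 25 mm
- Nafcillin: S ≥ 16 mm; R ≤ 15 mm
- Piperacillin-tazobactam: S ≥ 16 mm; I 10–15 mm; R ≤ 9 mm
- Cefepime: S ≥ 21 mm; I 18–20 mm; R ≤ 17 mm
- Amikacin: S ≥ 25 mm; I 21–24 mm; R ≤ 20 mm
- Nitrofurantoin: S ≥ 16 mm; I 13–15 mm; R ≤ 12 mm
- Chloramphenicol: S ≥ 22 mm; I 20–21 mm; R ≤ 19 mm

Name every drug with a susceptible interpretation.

Cefepime 25 mm: ≥ 21 mm — S
Minocycline 28 mm: in 26–28 mm → Intermediate
Nitrofurantoin 17 mm: ≥ 16 mm ⇒ Susceptible
Piperacillin-tazobactam (7 mm) ≤ 9 mm — Resistant
Nafcillin 12 mm: ≤ 15 mm — Resistant
Amikacin (18 mm) ≤ 20 mm ⇒ Resistant
Chloramphenicol: 19 mm is ≤ 19 mm → R

cefepime, nitrofurantoin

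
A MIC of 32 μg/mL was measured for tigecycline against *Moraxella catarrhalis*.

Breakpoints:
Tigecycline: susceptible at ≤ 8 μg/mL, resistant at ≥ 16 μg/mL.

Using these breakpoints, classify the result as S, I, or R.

Tigecycline: 32 μg/mL is ≥ 16 μg/mL ⇒ resistant

Resistant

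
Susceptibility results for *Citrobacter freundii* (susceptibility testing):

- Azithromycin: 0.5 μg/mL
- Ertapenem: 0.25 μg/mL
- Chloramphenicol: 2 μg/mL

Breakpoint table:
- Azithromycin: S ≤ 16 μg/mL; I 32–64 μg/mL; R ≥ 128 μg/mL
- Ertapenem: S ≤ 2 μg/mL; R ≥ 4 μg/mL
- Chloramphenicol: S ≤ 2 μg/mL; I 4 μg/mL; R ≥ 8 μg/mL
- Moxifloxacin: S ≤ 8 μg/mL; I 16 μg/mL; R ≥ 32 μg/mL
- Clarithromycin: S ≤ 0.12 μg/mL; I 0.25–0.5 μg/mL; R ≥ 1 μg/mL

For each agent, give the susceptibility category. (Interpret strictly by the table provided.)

S, S, S

Azithromycin 0.5 μg/mL: ≤ 16 μg/mL → susceptible
Ertapenem (0.25 μg/mL) ≤ 2 μg/mL — S
Chloramphenicol (2 μg/mL) ≤ 2 μg/mL → susceptible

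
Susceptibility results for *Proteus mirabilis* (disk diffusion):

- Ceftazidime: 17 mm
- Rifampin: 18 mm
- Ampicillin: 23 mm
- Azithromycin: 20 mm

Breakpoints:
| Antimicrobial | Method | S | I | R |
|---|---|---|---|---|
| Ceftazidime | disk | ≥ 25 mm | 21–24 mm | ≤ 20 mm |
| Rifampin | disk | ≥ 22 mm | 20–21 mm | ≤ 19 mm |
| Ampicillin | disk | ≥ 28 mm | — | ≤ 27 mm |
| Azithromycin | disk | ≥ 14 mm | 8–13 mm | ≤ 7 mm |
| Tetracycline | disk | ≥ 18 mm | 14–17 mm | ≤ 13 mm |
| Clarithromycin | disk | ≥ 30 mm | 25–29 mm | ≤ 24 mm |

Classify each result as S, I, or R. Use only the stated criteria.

R, R, R, S

Ceftazidime: 17 mm is ≤ 20 mm ⇒ Resistant
Rifampin (18 mm) ≤ 19 mm ⇒ Resistant
Ampicillin: 23 mm is ≤ 27 mm ⇒ resistant
Azithromycin 20 mm: ≥ 14 mm ⇒ susceptible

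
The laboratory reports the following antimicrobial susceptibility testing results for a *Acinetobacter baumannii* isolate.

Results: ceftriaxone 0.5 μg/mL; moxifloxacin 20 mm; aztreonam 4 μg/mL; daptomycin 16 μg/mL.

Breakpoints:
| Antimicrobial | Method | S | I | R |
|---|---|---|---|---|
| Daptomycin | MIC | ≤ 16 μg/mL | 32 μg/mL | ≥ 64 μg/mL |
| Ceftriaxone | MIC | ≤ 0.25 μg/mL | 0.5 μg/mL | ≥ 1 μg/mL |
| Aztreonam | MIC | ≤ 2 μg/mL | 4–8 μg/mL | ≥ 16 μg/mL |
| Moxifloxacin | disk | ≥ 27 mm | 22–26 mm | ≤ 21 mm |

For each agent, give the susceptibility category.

Ceftriaxone (0.5 μg/mL) = 0.5 μg/mL → intermediate
Moxifloxacin 20 mm: ≤ 21 mm — Resistant
Aztreonam: 4 μg/mL is in 4–8 μg/mL ⇒ Intermediate
Daptomycin: 16 μg/mL is ≤ 16 μg/mL ⇒ susceptible

I, R, I, S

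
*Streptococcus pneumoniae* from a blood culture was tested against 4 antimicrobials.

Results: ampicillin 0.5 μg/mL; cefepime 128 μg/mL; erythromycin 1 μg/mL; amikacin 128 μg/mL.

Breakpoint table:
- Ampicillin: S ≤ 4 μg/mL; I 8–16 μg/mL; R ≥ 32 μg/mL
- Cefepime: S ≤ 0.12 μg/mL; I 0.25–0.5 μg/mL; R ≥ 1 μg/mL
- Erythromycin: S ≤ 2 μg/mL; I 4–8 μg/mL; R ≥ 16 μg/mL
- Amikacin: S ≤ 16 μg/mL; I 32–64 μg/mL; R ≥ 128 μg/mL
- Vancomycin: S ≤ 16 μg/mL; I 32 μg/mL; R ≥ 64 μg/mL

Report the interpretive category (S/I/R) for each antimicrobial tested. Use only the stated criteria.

Ampicillin 0.5 μg/mL: ≤ 4 μg/mL — susceptible
Cefepime 128 μg/mL: ≥ 1 μg/mL → resistant
Erythromycin (1 μg/mL) ≤ 2 μg/mL — S
Amikacin (128 μg/mL) ≥ 128 μg/mL → resistant

S, R, S, R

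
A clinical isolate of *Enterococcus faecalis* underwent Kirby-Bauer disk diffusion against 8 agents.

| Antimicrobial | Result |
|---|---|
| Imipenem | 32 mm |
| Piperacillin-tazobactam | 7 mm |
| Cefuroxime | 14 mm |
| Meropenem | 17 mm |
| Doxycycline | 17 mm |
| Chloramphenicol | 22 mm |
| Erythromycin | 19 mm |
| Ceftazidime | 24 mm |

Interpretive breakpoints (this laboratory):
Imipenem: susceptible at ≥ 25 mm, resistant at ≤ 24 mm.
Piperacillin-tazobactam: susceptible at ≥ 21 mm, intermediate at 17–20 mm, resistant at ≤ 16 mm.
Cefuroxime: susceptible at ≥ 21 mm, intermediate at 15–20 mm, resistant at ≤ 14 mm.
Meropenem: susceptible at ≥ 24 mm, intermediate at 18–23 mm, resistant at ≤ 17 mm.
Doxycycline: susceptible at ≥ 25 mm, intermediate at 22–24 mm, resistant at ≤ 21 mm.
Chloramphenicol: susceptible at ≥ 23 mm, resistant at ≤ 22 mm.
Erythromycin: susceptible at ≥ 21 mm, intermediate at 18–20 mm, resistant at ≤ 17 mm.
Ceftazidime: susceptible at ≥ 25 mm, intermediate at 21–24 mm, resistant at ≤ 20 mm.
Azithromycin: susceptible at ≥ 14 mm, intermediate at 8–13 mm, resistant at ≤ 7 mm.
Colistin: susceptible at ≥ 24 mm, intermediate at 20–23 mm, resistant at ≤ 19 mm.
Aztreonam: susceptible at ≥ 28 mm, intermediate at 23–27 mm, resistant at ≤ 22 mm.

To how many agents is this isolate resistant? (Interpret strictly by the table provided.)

Imipenem: 32 mm is ≥ 25 mm — Susceptible
Piperacillin-tazobactam (7 mm) ≤ 16 mm → resistant
Cefuroxime: 14 mm is ≤ 14 mm → Resistant
Meropenem (17 mm) ≤ 17 mm — Resistant
Doxycycline: 17 mm is ≤ 21 mm → Resistant
Chloramphenicol: 22 mm is ≤ 22 mm — R
Erythromycin (19 mm) in 18–20 mm → I
Ceftazidime: 24 mm is in 21–24 mm → intermediate
Resistant: 5

5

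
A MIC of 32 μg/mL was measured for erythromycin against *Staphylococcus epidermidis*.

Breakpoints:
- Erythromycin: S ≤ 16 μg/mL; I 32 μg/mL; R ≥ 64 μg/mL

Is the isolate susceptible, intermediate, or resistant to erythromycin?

I

Erythromycin: 32 μg/mL is = 32 μg/mL ⇒ intermediate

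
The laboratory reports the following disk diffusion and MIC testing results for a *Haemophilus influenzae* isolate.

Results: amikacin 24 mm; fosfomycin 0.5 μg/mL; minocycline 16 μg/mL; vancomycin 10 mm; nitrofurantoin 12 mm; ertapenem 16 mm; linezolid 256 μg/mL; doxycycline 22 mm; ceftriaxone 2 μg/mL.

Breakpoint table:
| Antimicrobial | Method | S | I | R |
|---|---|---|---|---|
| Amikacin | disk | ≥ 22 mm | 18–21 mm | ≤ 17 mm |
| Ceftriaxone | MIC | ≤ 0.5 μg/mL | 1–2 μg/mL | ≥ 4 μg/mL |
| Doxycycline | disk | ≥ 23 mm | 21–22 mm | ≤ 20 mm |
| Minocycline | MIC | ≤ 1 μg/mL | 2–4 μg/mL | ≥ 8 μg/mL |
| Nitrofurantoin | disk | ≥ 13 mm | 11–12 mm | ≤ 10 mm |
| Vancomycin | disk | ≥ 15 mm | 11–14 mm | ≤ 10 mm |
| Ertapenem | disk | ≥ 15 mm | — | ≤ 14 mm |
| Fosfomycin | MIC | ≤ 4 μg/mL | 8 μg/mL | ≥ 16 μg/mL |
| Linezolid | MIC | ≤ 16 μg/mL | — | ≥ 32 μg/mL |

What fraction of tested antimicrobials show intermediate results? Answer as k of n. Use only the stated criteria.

Amikacin 24 mm: ≥ 22 mm — Susceptible
Fosfomycin: 0.5 μg/mL is ≤ 4 μg/mL ⇒ susceptible
Minocycline 16 μg/mL: ≥ 8 μg/mL ⇒ Resistant
Vancomycin: 10 mm is ≤ 10 mm → Resistant
Nitrofurantoin (12 mm) in 11–12 mm — Intermediate
Ertapenem (16 mm) ≥ 15 mm → susceptible
Linezolid: 256 μg/mL is ≥ 32 μg/mL ⇒ Resistant
Doxycycline: 22 mm is in 21–22 mm — Intermediate
Ceftriaxone 2 μg/mL: in 1–2 μg/mL ⇒ I
Intermediate: 3/9

3 of 9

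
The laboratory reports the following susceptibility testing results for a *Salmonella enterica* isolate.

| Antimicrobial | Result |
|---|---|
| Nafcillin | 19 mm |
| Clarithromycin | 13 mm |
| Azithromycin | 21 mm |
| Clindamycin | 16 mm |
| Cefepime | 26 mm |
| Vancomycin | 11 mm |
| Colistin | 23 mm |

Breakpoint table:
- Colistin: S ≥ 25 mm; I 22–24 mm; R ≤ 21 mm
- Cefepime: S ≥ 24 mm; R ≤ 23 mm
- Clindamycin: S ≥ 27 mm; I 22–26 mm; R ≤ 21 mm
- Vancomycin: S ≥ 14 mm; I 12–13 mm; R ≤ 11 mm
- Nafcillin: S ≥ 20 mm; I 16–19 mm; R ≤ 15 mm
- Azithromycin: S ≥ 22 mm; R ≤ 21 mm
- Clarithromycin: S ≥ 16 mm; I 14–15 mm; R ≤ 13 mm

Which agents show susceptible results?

Nafcillin (19 mm) in 16–19 mm → intermediate
Clarithromycin 13 mm: ≤ 13 mm → resistant
Azithromycin 21 mm: ≤ 21 mm — resistant
Clindamycin 16 mm: ≤ 21 mm ⇒ Resistant
Cefepime (26 mm) ≥ 24 mm → S
Vancomycin 11 mm: ≤ 11 mm → Resistant
Colistin: 23 mm is in 22–24 mm — Intermediate

cefepime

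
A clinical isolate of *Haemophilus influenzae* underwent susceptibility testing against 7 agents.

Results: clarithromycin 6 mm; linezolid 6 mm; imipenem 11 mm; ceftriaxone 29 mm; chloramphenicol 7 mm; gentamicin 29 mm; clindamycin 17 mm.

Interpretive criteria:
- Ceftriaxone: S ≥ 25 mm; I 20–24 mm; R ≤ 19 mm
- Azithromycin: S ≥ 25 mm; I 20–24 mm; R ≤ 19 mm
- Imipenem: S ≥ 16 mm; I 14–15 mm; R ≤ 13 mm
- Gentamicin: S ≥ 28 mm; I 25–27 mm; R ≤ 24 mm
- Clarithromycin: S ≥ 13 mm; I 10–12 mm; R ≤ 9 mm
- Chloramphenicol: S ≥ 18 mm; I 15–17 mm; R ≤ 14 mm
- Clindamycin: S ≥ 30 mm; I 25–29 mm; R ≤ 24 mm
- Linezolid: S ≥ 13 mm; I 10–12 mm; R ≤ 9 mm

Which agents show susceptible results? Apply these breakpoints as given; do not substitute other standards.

ceftriaxone, gentamicin

Clarithromycin (6 mm) ≤ 9 mm ⇒ Resistant
Linezolid: 6 mm is ≤ 9 mm — resistant
Imipenem: 11 mm is ≤ 13 mm — R
Ceftriaxone 29 mm: ≥ 25 mm ⇒ S
Chloramphenicol: 7 mm is ≤ 14 mm — Resistant
Gentamicin (29 mm) ≥ 28 mm — S
Clindamycin 17 mm: ≤ 24 mm → Resistant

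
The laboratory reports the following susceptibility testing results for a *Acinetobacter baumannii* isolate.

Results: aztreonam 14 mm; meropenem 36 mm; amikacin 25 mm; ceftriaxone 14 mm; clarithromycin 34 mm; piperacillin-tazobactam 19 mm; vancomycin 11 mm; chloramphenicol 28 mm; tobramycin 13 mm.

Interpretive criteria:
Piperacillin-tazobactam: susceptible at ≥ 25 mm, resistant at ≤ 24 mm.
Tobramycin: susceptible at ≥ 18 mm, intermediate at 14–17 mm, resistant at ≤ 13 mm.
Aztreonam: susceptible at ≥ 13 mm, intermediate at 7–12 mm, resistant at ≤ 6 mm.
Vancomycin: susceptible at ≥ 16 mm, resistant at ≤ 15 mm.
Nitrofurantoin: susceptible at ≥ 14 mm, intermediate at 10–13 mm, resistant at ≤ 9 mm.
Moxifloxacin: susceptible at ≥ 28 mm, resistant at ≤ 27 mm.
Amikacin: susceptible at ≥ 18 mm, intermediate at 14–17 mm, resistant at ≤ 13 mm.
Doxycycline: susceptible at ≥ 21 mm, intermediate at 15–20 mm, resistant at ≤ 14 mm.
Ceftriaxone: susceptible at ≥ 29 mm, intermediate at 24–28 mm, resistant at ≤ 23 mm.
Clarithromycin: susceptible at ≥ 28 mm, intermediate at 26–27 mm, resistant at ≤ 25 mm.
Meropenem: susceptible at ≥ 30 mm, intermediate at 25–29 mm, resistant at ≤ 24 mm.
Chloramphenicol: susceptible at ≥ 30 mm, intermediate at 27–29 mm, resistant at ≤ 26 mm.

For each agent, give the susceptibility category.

Aztreonam: 14 mm is ≥ 13 mm → susceptible
Meropenem: 36 mm is ≥ 30 mm ⇒ Susceptible
Amikacin: 25 mm is ≥ 18 mm ⇒ susceptible
Ceftriaxone (14 mm) ≤ 23 mm → resistant
Clarithromycin 34 mm: ≥ 28 mm — susceptible
Piperacillin-tazobactam: 19 mm is ≤ 24 mm — Resistant
Vancomycin: 11 mm is ≤ 15 mm → Resistant
Chloramphenicol 28 mm: in 27–29 mm ⇒ Intermediate
Tobramycin: 13 mm is ≤ 13 mm — Resistant

S, S, S, R, S, R, R, I, R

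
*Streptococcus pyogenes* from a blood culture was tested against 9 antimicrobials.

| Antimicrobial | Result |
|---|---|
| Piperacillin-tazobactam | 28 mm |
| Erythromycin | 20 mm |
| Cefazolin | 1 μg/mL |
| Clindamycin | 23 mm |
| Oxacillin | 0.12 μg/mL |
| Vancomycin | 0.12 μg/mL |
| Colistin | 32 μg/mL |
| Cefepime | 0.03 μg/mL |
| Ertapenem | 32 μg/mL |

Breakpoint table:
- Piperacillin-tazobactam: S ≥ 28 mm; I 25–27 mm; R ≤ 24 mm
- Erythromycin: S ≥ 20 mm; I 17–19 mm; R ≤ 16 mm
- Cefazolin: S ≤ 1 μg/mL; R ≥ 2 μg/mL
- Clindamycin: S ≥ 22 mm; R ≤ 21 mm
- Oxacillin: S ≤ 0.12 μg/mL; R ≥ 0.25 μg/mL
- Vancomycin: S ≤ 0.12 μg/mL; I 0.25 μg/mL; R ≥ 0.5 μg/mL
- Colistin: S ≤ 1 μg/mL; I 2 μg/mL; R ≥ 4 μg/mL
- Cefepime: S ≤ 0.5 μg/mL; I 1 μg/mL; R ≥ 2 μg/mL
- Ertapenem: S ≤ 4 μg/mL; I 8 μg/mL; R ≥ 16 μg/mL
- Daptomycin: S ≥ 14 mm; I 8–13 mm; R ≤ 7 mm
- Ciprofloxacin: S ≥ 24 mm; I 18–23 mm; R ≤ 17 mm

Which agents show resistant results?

colistin, ertapenem

Piperacillin-tazobactam: 28 mm is ≥ 28 mm ⇒ S
Erythromycin: 20 mm is ≥ 20 mm ⇒ susceptible
Cefazolin (1 μg/mL) ≤ 1 μg/mL — susceptible
Clindamycin 23 mm: ≥ 22 mm ⇒ susceptible
Oxacillin: 0.12 μg/mL is ≤ 0.12 μg/mL ⇒ susceptible
Vancomycin (0.12 μg/mL) ≤ 0.12 μg/mL — S
Colistin: 32 μg/mL is ≥ 4 μg/mL ⇒ resistant
Cefepime 0.03 μg/mL: ≤ 0.5 μg/mL → susceptible
Ertapenem: 32 μg/mL is ≥ 16 μg/mL → resistant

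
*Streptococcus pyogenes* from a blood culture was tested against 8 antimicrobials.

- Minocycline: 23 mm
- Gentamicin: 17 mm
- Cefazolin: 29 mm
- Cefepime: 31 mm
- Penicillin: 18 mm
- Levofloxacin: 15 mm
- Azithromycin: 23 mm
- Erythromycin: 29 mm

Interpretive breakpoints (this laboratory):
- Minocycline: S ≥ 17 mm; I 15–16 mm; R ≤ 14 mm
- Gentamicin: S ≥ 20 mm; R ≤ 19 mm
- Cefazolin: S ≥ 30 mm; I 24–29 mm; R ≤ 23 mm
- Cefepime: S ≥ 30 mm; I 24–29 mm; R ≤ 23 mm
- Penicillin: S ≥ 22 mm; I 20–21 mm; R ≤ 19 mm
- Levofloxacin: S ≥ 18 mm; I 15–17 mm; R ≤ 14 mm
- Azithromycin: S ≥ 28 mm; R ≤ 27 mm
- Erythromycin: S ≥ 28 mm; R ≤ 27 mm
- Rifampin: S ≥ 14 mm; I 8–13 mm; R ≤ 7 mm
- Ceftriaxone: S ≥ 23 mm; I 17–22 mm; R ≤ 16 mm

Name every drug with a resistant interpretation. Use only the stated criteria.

gentamicin, penicillin, azithromycin

Minocycline 23 mm: ≥ 17 mm — susceptible
Gentamicin: 17 mm is ≤ 19 mm → R
Cefazolin: 29 mm is in 24–29 mm — Intermediate
Cefepime 31 mm: ≥ 30 mm ⇒ susceptible
Penicillin: 18 mm is ≤ 19 mm ⇒ R
Levofloxacin: 15 mm is in 15–17 mm ⇒ intermediate
Azithromycin (23 mm) ≤ 27 mm — resistant
Erythromycin: 29 mm is ≥ 28 mm → S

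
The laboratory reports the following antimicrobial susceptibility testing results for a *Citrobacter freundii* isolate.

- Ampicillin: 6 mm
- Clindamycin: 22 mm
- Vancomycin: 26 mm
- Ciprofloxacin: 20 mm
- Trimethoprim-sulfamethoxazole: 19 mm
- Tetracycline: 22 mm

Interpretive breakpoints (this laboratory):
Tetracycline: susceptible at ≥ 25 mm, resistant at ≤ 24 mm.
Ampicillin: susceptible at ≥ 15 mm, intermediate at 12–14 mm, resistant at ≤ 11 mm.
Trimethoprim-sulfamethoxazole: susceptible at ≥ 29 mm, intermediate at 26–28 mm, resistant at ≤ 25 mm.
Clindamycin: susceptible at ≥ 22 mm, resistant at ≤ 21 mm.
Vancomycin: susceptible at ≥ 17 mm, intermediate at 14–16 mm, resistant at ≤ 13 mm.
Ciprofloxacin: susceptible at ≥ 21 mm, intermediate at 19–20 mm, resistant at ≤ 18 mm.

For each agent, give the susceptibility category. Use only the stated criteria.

Ampicillin: 6 mm is ≤ 11 mm ⇒ resistant
Clindamycin (22 mm) ≥ 22 mm ⇒ Susceptible
Vancomycin (26 mm) ≥ 17 mm ⇒ S
Ciprofloxacin: 20 mm is in 19–20 mm — I
Trimethoprim-sulfamethoxazole (19 mm) ≤ 25 mm → resistant
Tetracycline 22 mm: ≤ 24 mm — R

R, S, S, I, R, R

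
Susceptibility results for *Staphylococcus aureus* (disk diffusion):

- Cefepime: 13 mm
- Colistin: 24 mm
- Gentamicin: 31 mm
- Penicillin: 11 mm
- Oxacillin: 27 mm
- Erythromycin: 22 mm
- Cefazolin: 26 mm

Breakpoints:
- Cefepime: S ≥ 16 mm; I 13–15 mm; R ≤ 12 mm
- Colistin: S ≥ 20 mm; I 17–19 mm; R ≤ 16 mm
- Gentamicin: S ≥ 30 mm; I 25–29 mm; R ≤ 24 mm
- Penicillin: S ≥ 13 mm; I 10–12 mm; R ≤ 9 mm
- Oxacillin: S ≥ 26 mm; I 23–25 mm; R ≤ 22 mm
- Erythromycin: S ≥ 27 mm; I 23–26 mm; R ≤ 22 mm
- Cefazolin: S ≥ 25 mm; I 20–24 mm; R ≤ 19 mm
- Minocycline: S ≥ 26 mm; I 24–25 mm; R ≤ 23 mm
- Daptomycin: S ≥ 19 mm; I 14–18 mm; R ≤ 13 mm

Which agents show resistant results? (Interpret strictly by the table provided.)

erythromycin

Cefepime: 13 mm is in 13–15 mm ⇒ I
Colistin (24 mm) ≥ 20 mm ⇒ Susceptible
Gentamicin (31 mm) ≥ 30 mm — Susceptible
Penicillin: 11 mm is in 10–12 mm — I
Oxacillin: 27 mm is ≥ 26 mm → Susceptible
Erythromycin (22 mm) ≤ 22 mm → R
Cefazolin 26 mm: ≥ 25 mm → S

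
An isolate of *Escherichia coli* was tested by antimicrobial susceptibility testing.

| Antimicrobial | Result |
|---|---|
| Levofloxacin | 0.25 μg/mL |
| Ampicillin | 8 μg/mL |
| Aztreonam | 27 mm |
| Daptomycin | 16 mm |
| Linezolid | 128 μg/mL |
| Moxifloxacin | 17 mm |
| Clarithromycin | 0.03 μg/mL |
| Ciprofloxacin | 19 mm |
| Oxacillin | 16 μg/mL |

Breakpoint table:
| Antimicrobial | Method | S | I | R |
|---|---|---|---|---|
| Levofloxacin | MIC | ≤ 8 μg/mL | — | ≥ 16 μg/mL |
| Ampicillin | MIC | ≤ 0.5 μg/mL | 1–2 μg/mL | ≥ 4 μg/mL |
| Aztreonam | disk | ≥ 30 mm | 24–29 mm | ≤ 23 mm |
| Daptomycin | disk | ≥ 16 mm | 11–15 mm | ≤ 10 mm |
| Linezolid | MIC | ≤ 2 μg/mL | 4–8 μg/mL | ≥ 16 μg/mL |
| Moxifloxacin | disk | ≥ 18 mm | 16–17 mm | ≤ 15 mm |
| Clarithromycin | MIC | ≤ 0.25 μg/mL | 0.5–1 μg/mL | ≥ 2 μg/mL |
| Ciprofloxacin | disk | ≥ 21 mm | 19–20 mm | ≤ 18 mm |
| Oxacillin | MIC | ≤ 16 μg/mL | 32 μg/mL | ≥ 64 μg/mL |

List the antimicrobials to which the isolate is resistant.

Levofloxacin: 0.25 μg/mL is ≤ 8 μg/mL → S
Ampicillin (8 μg/mL) ≥ 4 μg/mL ⇒ Resistant
Aztreonam (27 mm) in 24–29 mm ⇒ Intermediate
Daptomycin: 16 mm is ≥ 16 mm — susceptible
Linezolid 128 μg/mL: ≥ 16 μg/mL ⇒ resistant
Moxifloxacin (17 mm) in 16–17 mm — I
Clarithromycin 0.03 μg/mL: ≤ 0.25 μg/mL ⇒ S
Ciprofloxacin: 19 mm is in 19–20 mm → I
Oxacillin: 16 μg/mL is ≤ 16 μg/mL → Susceptible

ampicillin, linezolid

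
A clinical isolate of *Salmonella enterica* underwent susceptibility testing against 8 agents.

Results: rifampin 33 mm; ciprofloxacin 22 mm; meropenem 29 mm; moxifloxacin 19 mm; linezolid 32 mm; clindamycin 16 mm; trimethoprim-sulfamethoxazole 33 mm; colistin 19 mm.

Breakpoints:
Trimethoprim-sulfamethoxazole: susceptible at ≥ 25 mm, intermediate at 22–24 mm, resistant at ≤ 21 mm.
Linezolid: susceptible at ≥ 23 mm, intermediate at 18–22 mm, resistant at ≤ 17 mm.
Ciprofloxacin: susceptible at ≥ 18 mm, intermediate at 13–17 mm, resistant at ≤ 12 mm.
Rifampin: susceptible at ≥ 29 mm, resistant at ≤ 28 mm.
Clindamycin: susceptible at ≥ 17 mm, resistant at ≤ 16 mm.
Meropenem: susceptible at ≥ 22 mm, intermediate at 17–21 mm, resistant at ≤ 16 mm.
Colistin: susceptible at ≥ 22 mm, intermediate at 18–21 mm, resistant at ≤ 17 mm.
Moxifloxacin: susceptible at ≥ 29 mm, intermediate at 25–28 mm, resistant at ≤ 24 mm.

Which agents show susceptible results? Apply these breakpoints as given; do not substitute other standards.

rifampin, ciprofloxacin, meropenem, linezolid, trimethoprim-sulfamethoxazole

Rifampin (33 mm) ≥ 29 mm — susceptible
Ciprofloxacin 22 mm: ≥ 18 mm → S
Meropenem: 29 mm is ≥ 22 mm — S
Moxifloxacin (19 mm) ≤ 24 mm — Resistant
Linezolid 32 mm: ≥ 23 mm ⇒ susceptible
Clindamycin (16 mm) ≤ 16 mm — Resistant
Trimethoprim-sulfamethoxazole (33 mm) ≥ 25 mm — susceptible
Colistin: 19 mm is in 18–21 mm ⇒ I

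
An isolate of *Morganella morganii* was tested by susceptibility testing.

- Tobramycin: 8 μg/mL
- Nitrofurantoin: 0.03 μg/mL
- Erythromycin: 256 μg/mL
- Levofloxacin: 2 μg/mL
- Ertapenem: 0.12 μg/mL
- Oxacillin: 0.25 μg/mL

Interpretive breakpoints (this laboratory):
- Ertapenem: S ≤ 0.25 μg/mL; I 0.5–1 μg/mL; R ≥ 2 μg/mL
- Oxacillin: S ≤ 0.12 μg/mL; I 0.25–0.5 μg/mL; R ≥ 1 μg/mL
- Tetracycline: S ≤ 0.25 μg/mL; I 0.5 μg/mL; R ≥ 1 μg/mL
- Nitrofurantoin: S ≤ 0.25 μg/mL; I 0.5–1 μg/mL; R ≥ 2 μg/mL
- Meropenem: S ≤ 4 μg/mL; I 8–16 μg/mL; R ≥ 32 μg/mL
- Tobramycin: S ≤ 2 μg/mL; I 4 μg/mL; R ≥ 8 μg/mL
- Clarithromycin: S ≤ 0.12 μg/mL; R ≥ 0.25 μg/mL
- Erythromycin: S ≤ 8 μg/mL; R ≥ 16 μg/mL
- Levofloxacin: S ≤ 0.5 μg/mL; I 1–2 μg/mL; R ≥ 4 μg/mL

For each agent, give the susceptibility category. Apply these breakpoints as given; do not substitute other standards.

Tobramycin 8 μg/mL: ≥ 8 μg/mL — R
Nitrofurantoin 0.03 μg/mL: ≤ 0.25 μg/mL — Susceptible
Erythromycin 256 μg/mL: ≥ 16 μg/mL ⇒ Resistant
Levofloxacin: 2 μg/mL is in 1–2 μg/mL ⇒ I
Ertapenem: 0.12 μg/mL is ≤ 0.25 μg/mL ⇒ S
Oxacillin 0.25 μg/mL: in 0.25–0.5 μg/mL — I

R, S, R, I, S, I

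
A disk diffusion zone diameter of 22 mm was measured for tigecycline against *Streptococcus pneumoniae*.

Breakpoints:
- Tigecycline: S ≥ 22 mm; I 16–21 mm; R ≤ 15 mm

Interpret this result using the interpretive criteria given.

Tigecycline (22 mm) ≥ 22 mm → susceptible

S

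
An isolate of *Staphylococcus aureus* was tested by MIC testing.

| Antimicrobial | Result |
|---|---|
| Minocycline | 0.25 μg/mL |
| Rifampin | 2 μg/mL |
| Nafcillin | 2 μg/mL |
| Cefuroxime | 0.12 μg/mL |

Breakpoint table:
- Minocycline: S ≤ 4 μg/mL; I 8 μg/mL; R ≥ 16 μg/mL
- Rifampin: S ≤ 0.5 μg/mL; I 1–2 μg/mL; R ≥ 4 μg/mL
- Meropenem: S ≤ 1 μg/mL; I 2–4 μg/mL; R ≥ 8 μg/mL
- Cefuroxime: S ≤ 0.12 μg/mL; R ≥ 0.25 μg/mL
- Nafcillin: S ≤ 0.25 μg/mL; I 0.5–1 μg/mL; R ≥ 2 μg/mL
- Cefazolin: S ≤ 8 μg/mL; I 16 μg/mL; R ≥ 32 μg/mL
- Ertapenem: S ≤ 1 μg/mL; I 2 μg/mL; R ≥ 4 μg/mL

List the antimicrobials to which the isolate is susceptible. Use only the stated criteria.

Minocycline: 0.25 μg/mL is ≤ 4 μg/mL — S
Rifampin: 2 μg/mL is in 1–2 μg/mL — Intermediate
Nafcillin (2 μg/mL) ≥ 2 μg/mL ⇒ resistant
Cefuroxime 0.12 μg/mL: ≤ 0.12 μg/mL → S

minocycline, cefuroxime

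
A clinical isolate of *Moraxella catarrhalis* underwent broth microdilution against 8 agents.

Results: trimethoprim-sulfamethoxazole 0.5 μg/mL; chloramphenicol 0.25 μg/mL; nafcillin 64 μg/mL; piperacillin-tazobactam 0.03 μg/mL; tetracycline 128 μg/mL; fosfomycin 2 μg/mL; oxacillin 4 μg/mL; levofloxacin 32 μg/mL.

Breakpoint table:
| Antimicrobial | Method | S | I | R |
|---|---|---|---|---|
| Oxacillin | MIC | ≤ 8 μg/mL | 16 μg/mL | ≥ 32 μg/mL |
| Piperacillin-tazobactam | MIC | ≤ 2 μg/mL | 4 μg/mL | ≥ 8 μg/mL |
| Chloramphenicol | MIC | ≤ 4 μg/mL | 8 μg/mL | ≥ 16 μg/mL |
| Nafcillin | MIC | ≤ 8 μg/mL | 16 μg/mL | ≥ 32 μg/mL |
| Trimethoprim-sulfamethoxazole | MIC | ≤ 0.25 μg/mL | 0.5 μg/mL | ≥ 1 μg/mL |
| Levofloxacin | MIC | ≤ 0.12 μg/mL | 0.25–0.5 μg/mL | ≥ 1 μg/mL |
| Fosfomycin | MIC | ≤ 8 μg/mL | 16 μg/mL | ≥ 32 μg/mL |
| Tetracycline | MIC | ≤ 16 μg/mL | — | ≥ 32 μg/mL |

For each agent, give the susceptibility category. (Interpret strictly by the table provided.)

I, S, R, S, R, S, S, R

Trimethoprim-sulfamethoxazole (0.5 μg/mL) = 0.5 μg/mL ⇒ I
Chloramphenicol 0.25 μg/mL: ≤ 4 μg/mL → Susceptible
Nafcillin 64 μg/mL: ≥ 32 μg/mL — Resistant
Piperacillin-tazobactam: 0.03 μg/mL is ≤ 2 μg/mL — susceptible
Tetracycline 128 μg/mL: ≥ 32 μg/mL — R
Fosfomycin (2 μg/mL) ≤ 8 μg/mL ⇒ Susceptible
Oxacillin: 4 μg/mL is ≤ 8 μg/mL — susceptible
Levofloxacin: 32 μg/mL is ≥ 1 μg/mL → resistant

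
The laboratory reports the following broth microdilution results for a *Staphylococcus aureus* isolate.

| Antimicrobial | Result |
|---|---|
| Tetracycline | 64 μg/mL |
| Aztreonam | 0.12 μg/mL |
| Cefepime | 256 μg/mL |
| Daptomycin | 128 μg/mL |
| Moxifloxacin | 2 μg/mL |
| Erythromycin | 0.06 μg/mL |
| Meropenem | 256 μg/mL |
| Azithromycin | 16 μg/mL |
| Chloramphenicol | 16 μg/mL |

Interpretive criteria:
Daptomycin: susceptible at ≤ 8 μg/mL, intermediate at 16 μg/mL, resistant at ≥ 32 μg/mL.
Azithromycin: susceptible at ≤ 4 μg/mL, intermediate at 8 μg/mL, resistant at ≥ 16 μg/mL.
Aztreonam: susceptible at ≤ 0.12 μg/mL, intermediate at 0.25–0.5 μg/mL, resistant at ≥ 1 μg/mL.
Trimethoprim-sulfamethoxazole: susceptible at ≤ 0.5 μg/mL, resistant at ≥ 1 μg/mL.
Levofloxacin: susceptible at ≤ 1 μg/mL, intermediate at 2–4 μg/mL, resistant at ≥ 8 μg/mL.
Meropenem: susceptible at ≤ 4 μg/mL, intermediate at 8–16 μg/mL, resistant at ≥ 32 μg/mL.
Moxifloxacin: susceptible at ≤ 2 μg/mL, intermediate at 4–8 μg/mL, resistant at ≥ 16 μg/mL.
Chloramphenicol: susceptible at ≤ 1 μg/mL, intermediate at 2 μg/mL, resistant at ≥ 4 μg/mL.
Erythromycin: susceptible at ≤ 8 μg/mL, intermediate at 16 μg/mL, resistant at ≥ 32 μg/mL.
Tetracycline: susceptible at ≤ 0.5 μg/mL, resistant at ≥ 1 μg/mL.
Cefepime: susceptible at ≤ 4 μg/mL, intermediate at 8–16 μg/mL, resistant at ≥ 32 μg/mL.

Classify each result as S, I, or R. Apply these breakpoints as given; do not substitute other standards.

R, S, R, R, S, S, R, R, R

Tetracycline (64 μg/mL) ≥ 1 μg/mL — Resistant
Aztreonam (0.12 μg/mL) ≤ 0.12 μg/mL → susceptible
Cefepime 256 μg/mL: ≥ 32 μg/mL — Resistant
Daptomycin: 128 μg/mL is ≥ 32 μg/mL ⇒ resistant
Moxifloxacin: 2 μg/mL is ≤ 2 μg/mL — susceptible
Erythromycin: 0.06 μg/mL is ≤ 8 μg/mL — susceptible
Meropenem (256 μg/mL) ≥ 32 μg/mL ⇒ resistant
Azithromycin: 16 μg/mL is ≥ 16 μg/mL → Resistant
Chloramphenicol (16 μg/mL) ≥ 4 μg/mL → Resistant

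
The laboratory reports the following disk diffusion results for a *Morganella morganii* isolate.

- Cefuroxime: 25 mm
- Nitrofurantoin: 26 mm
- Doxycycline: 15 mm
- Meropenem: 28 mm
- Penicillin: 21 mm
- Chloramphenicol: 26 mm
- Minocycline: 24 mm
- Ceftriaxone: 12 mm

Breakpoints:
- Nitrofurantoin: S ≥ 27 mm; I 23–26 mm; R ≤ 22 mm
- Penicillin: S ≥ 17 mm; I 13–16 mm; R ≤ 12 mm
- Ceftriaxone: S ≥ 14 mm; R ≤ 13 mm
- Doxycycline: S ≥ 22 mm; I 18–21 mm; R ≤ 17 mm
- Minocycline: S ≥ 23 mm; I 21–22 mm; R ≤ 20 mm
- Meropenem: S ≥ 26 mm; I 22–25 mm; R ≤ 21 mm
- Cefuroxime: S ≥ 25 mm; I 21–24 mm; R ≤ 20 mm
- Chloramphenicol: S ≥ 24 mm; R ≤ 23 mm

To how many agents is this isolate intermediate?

1

Cefuroxime 25 mm: ≥ 25 mm — Susceptible
Nitrofurantoin (26 mm) in 23–26 mm — intermediate
Doxycycline 15 mm: ≤ 17 mm — Resistant
Meropenem: 28 mm is ≥ 26 mm — susceptible
Penicillin 21 mm: ≥ 17 mm — susceptible
Chloramphenicol (26 mm) ≥ 24 mm — susceptible
Minocycline 24 mm: ≥ 23 mm → susceptible
Ceftriaxone (12 mm) ≤ 13 mm ⇒ R
Intermediate: 1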